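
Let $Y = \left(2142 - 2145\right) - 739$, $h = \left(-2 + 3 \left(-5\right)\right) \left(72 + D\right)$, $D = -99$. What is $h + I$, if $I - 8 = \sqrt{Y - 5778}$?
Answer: $467 + 2 i \sqrt{1630} \approx 467.0 + 80.746 i$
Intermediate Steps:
$h = 459$ ($h = \left(-2 + 3 \left(-5\right)\right) \left(72 - 99\right) = \left(-2 - 15\right) \left(-27\right) = \left(-17\right) \left(-27\right) = 459$)
$Y = -742$ ($Y = -3 - 739 = -742$)
$I = 8 + 2 i \sqrt{1630}$ ($I = 8 + \sqrt{-742 - 5778} = 8 + \sqrt{-6520} = 8 + 2 i \sqrt{1630} \approx 8.0 + 80.746 i$)
$h + I = 459 + \left(8 + 2 i \sqrt{1630}\right) = 467 + 2 i \sqrt{1630}$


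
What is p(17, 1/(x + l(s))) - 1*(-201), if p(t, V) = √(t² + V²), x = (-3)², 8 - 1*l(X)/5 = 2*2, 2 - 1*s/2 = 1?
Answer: 201 + 5*√9722/29 ≈ 218.00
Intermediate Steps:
s = 2 (s = 4 - 2*1 = 4 - 2 = 2)
l(X) = 20 (l(X) = 40 - 10*2 = 40 - 5*4 = 40 - 20 = 20)
x = 9
p(t, V) = √(V² + t²)
p(17, 1/(x + l(s))) - 1*(-201) = √((1/(9 + 20))² + 17²) - 1*(-201) = √((1/29)² + 289) + 201 = √(1/841 + 289) + 201 = √(243050/841) + 201 = 5*√9722/29 + 201 = 201 + 5*√9722/29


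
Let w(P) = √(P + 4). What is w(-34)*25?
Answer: 25*I*√30 ≈ 136.93*I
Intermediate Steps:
w(P) = √(4 + P)
w(-34)*25 = √(4 - 34)*25 = √(-30)*25 = (I*√30)*25 = 25*I*√30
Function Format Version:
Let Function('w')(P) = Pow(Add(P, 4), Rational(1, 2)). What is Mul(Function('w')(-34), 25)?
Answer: Mul(25, I, Pow(30, Rational(1, 2))) ≈ Mul(136.93, I)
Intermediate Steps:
Function('w')(P) = Pow(Add(4, P), Rational(1, 2))
Mul(Function('w')(-34), 25) = Mul(Pow(Add(4, -34), Rational(1, 2)), 25) = Mul(Pow(-30, Rational(1, 2)), 25) = Mul(Mul(I, Pow(30, Rational(1, 2))), 25) = Mul(25, I, Pow(30, Rational(1, 2)))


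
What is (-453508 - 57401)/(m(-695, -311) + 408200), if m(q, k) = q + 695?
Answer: -510909/408200 ≈ -1.2516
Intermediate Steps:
m(q, k) = 695 + q
(-453508 - 57401)/(m(-695, -311) + 408200) = (-453508 - 57401)/((695 - 695) + 408200) = -510909/(0 + 408200) = -510909/408200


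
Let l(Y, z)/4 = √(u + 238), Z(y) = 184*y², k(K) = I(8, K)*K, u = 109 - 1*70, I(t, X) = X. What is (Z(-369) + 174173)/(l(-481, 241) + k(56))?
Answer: 4944648212/614379 - 25227797*√277/2457516 ≈ 7877.4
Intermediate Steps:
u = 39 (u = 109 - 70 = 39)
k(K) = K² (k(K) = K*K = K²)
l(Y, z) = 4*√277 (l(Y, z) = 4*√(39 + 238) = 4*√277)
(Z(-369) + 174173)/(l(-481, 241) + k(56)) = (184*(-369)² + 174173)/(4*√277 + 56²) = (184*136161 + 174173)/(4*√277 + 3136) = (25053624 + 174173)/(3136 + 4*√277) = 25227797/(3136 + 4*√277)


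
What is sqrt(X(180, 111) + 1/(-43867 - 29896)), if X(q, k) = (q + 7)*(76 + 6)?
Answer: sqrt(83431989837683)/73763 ≈ 123.83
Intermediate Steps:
X(q, k) = 574 + 82*q (X(q, k) = (7 + q)*82 = 574 + 82*q)
sqrt(X(180, 111) + 1/(-43867 - 29896)) = sqrt((574 + 82*180) + 1/(-43867 - 29896)) = sqrt((574 + 14760) + 1/(-73763)) = sqrt(15334 - 1/73763) = sqrt(1131081841/73763) = sqrt(83431989837683)/73763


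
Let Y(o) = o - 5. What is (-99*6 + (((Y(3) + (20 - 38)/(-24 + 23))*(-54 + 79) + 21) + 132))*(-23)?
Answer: 943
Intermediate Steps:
Y(o) = -5 + o
(-99*6 + (((Y(3) + (20 - 38)/(-24 + 23))*(-54 + 79) + 21) + 132))*(-23) = (-99*6 + ((((-5 + 3) + (20 - 38)/(-24 + 23))*(-54 + 79) + 21) + 132))*(-23) = (-594 + (((-2 - 18/(-1))*25 + 21) + 132))*(-23) = (-594 + (((-2 - 18*(-1))*25 + 21) + 132))*(-23) = (-594 + (((-2 + 18)*25 + 21) + 132))*(-23) = (-594 + ((16*25 + 21) + 132))*(-23) = (-594 + ((400 + 21) + 132))*(-23) = (-594 + (421 + 132))*(-23) = (-594 + 553)*(-23) = -41*(-23) = 943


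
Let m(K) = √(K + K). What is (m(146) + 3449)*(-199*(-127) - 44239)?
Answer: -65413734 - 37932*√73 ≈ -6.5738e+7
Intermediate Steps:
m(K) = √2*√K (m(K) = √(2*K) = √2*√K)
(m(146) + 3449)*(-199*(-127) - 44239) = (√2*√146 + 3449)*(-199*(-127) - 44239) = (2*√73 + 3449)*(25273 - 44239) = (3449 + 2*√73)*(-18966) = -65413734 - 37932*√73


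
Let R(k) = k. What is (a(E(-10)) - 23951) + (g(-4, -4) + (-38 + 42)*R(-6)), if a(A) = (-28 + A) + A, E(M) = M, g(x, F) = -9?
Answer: -24032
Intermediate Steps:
a(A) = -28 + 2*A
(a(E(-10)) - 23951) + (g(-4, -4) + (-38 + 42)*R(-6)) = ((-28 + 2*(-10)) - 23951) + (-9 + (-38 + 42)*(-6)) = ((-28 - 20) - 23951) + (-9 + 4*(-6)) = (-48 - 23951) + (-9 - 24) = -23999 - 33 = -24032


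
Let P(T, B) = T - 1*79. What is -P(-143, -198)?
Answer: 222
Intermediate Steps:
P(T, B) = -79 + T (P(T, B) = T - 79 = -79 + T)
-P(-143, -198) = -(-79 - 143) = -1*(-222) = 222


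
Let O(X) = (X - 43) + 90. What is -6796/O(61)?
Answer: -1699/27 ≈ -62.926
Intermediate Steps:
O(X) = 47 + X (O(X) = (-43 + X) + 90 = 47 + X)
-6796/O(61) = -6796/(47 + 61) = -6796/108 = -6796*1/108 = -1699/27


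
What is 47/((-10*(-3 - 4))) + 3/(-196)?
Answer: 643/980 ≈ 0.65612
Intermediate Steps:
47/((-10*(-3 - 4))) + 3/(-196) = 47/((-10*(-7))) + 3*(-1/196) = 47/70 - 3/196 = 643/980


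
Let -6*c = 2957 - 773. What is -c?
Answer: 364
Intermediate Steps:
c = -364 (c = -(2957 - 773)/6 = -⅙*2184 = -364)
-c = -1*(-364) = 364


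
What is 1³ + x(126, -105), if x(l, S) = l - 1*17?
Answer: 110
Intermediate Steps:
x(l, S) = -17 + l (x(l, S) = l - 17 = -17 + l)
1³ + x(126, -105) = 1³ + (-17 + 126) = 1 + 109 = 110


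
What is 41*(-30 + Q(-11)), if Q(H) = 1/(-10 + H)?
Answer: -25871/21 ≈ -1232.0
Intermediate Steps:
41*(-30 + Q(-11)) = 41*(-30 + 1/(-10 - 11)) = 41*(-30 + 1/(-21)) = 41*(-30 - 1/21) = 41*(-631/21) = -25871/21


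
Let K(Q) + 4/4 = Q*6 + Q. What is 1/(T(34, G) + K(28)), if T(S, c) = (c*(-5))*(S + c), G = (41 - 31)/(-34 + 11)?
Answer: 529/141755 ≈ 0.0037318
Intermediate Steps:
K(Q) = -1 + 7*Q (K(Q) = -1 + (Q*6 + Q) = -1 + (6*Q + Q) = -1 + 7*Q)
G = -10/23 (G = 10/(-23) = 10*(-1/23) = -10/23 ≈ -0.43478)
T(S, c) = -5*c*(S + c) (T(S, c) = (-5*c)*(S + c) = -5*c*(S + c))
1/(T(34, G) + K(28)) = 1/(-5*(-10/23)*(34 - 10/23) + (-1 + 7*28)) = 1/(-5*(-10/23)*772/23 + (-1 + 196)) = 1/(38600/529 + 195) = 1/(141755/529) = 529/141755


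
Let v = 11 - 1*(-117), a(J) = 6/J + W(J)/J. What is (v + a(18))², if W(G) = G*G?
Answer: 192721/9 ≈ 21413.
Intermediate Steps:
W(G) = G²
a(J) = J + 6/J (a(J) = 6/J + J²/J = 6/J + J = J + 6/J)
v = 128 (v = 11 + 117 = 128)
(v + a(18))² = (128 + (18 + 6/18))² = (128 + (18 + 6*(1/18)))² = (128 + (18 + ⅓))² = (128 + 55/3)² = (439/3)² = 192721/9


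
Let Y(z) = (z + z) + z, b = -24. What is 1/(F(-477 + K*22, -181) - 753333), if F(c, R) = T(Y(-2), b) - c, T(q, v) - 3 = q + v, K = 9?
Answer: -1/753081 ≈ -1.3279e-6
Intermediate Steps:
Y(z) = 3*z (Y(z) = 2*z + z = 3*z)
T(q, v) = 3 + q + v (T(q, v) = 3 + (q + v) = 3 + q + v)
F(c, R) = -27 - c (F(c, R) = (3 + 3*(-2) - 24) - c = (3 - 6 - 24) - c = -27 - c)
1/(F(-477 + K*22, -181) - 753333) = 1/((-27 - (-477 + 9*22)) - 753333) = 1/((-27 - (-477 + 198)) - 753333) = 1/((-27 - 1*(-279)) - 753333) = 1/((-27 + 279) - 753333) = 1/(252 - 753333) = 1/(-753081) = -1/753081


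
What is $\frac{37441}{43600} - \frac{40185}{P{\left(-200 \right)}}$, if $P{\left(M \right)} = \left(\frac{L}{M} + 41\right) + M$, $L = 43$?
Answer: $\frac{351605433763}{1388354800} \approx 253.25$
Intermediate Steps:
$P{\left(M \right)} = 41 + M + \frac{43}{M}$ ($P{\left(M \right)} = \left(\frac{43}{M} + 41\right) + M = \left(41 + \frac{43}{M}\right) + M = 41 + M + \frac{43}{M}$)
$\frac{37441}{43600} - \frac{40185}{P{\left(-200 \right)}} = \frac{37441}{43600} - \frac{40185}{41 - 200 + \frac{43}{-200}} = 37441 \cdot \frac{1}{43600} - \frac{40185}{41 - 200 + 43 \left(- \frac{1}{200}\right)} = \frac{37441}{43600} - \frac{40185}{41 - 200 - \frac{43}{200}} = \frac{37441}{43600} - \frac{40185}{- \frac{31843}{200}} = \frac{37441}{43600} - - \frac{8037000}{31843} = \frac{37441}{43600} + \frac{8037000}{31843} = \frac{351605433763}{1388354800}$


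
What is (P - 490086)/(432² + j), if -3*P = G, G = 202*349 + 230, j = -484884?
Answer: 256831/149130 ≈ 1.7222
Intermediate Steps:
G = 70728 (G = 70498 + 230 = 70728)
P = -23576 (P = -⅓*70728 = -23576)
(P - 490086)/(432² + j) = (-23576 - 490086)/(432² - 484884) = -513662/(186624 - 484884) = -513662/(-298260) = -513662*(-1/298260) = 256831/149130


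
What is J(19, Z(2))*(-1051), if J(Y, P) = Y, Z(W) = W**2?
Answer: -19969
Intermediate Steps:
J(19, Z(2))*(-1051) = 19*(-1051) = -19969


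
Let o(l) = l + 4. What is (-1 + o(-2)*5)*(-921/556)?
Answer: -8289/556 ≈ -14.908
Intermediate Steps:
o(l) = 4 + l
(-1 + o(-2)*5)*(-921/556) = (-1 + (4 - 2)*5)*(-921/556) = (-1 + 2*5)*(-921*1/556) = (-1 + 10)*(-921/556) = 9*(-921/556) = -8289/556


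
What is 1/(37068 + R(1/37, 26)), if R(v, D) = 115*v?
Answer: 37/1371631 ≈ 2.6975e-5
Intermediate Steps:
1/(37068 + R(1/37, 26)) = 1/(37068 + 115/37) = 1/(1371631/37) = 37/1371631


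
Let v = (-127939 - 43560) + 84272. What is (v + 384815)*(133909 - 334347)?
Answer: -59647943544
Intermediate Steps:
v = -87227 (v = -171499 + 84272 = -87227)
(v + 384815)*(133909 - 334347) = (-87227 + 384815)*(133909 - 334347) = 297588*(-200438) = -59647943544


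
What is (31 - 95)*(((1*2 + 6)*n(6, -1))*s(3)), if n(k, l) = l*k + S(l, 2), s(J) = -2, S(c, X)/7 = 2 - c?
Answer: 15360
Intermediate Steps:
S(c, X) = 14 - 7*c (S(c, X) = 7*(2 - c) = 14 - 7*c)
n(k, l) = 14 - 7*l + k*l (n(k, l) = l*k + (14 - 7*l) = k*l + (14 - 7*l) = 14 - 7*l + k*l)
(31 - 95)*(((1*2 + 6)*n(6, -1))*s(3)) = (31 - 95)*(((1*2 + 6)*(14 - 7*(-1) + 6*(-1)))*(-2)) = -64*(2 + 6)*(14 + 7 - 6)*(-2) = -64*8*15*(-2) = -7680*(-2) = -64*(-240) = 15360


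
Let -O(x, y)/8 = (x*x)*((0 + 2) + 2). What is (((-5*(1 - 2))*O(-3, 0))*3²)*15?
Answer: -194400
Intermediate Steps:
O(x, y) = -32*x² (O(x, y) = -8*x*x*((0 + 2) + 2) = -8*x²*(2 + 2) = -8*x²*4 = -32*x²)
(((-5*(1 - 2))*O(-3, 0))*3²)*15 = (((-5*(1 - 2))*(-32*(-3)²))*3²)*15 = (((-5*(-1))*(-32*9))*9)*15 = ((5*(-288))*9)*15 = -1440*9*15 = -12960*15 = -194400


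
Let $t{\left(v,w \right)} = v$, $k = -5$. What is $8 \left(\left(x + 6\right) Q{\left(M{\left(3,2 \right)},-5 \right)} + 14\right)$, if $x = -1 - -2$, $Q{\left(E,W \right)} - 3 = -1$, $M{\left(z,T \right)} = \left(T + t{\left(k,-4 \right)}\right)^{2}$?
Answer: $224$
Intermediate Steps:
$M{\left(z,T \right)} = \left(-5 + T\right)^{2}$ ($M{\left(z,T \right)} = \left(T - 5\right)^{2} = \left(-5 + T\right)^{2}$)
$Q{\left(E,W \right)} = 2$ ($Q{\left(E,W \right)} = 3 - 1 = 2$)
$x = 1$ ($x = -1 + 2 = 1$)
$8 \left(\left(x + 6\right) Q{\left(M{\left(3,2 \right)},-5 \right)} + 14\right) = 8 \left(\left(1 + 6\right) 2 + 14\right) = 8 \left(7 \cdot 2 + 14\right) = 8 \left(14 + 14\right) = 8 \cdot 28 = 224$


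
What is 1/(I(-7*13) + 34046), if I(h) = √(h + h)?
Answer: 17023/579565149 - I*√182/1159130298 ≈ 2.9372e-5 - 1.1639e-8*I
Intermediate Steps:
I(h) = √2*√h (I(h) = √(2*h) = √2*√h)
1/(I(-7*13) + 34046) = 1/(√2*√(-7*13) + 34046) = 1/(√2*√(-91) + 34046) = 1/(√2*(I*√91) + 34046) = 1/(I*√182 + 34046) = 1/(34046 + I*√182)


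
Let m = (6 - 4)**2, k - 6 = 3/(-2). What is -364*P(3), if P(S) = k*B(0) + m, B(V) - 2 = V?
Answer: -4732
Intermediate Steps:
B(V) = 2 + V
k = 9/2 (k = 6 + 3/(-2) = 6 + 3*(-1/2) = 6 - 3/2 = 9/2 ≈ 4.5000)
m = 4 (m = 2**2 = 4)
P(S) = 13 (P(S) = 9*(2 + 0)/2 + 4 = (9/2)*2 + 4 = 9 + 4 = 13)
-364*P(3) = -364*13 = -4732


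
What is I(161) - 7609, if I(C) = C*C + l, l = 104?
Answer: 18416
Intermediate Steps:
I(C) = 104 + C**2 (I(C) = C*C + 104 = C**2 + 104 = 104 + C**2)
I(161) - 7609 = (104 + 161**2) - 7609 = (104 + 25921) - 7609 = 26025 - 7609 = 18416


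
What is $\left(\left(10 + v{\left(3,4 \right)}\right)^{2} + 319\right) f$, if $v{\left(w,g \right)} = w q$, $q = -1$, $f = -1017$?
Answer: $-374256$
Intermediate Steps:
$v{\left(w,g \right)} = - w$ ($v{\left(w,g \right)} = w \left(-1\right) = - w$)
$\left(\left(10 + v{\left(3,4 \right)}\right)^{2} + 319\right) f = \left(\left(10 - 3\right)^{2} + 319\right) \left(-1017\right) = \left(7^{2} + 319\right) \left(-1017\right) = \left(49 + 319\right) \left(-1017\right) = 368 \left(-1017\right) = -374256$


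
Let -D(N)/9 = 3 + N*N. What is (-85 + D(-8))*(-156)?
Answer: 107328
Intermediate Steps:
D(N) = -27 - 9*N**2 (D(N) = -9*(3 + N*N) = -9*(3 + N**2) = -27 - 9*N**2)
(-85 + D(-8))*(-156) = (-85 + (-27 - 9*(-8)**2))*(-156) = (-85 + (-27 - 9*64))*(-156) = (-85 + (-27 - 576))*(-156) = (-85 - 603)*(-156) = -688*(-156) = 107328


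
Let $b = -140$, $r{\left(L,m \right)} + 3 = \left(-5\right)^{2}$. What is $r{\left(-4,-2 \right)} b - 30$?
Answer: $-3110$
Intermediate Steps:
$r{\left(L,m \right)} = 22$ ($r{\left(L,m \right)} = -3 + \left(-5\right)^{2} = -3 + 25 = 22$)
$r{\left(-4,-2 \right)} b - 30 = 22 \left(-140\right) - 30 = -3080 - 30 = -3110$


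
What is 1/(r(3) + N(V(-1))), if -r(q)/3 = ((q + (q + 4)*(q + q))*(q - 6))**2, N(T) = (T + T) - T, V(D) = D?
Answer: -1/54676 ≈ -1.8290e-5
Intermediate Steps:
N(T) = T (N(T) = 2*T - T = T)
r(q) = -3*(-6 + q)**2*(q + 2*q*(4 + q))**2 (r(q) = -3*(q - 6)**2*(q + (q + 4)*(q + q))**2 = -3*(-6 + q)**2*(q + (4 + q)*(2*q))**2 = -3*(-6 + q)**2*(q + 2*q*(4 + q))**2)
1/(r(3) + N(V(-1))) = 1/(-3*3**2*(-6 + 3)**2*(9 + 2*3)**2 - 1) = 1/(-3*9*(-3)**2*(9 + 6)**2 - 1) = 1/(-3*9*9*15**2 - 1) = 1/(-3*9*9*225 - 1) = 1/(-54675 - 1) = 1/(-54676) = -1/54676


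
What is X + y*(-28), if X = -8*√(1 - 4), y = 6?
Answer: -168 - 8*I*√3 ≈ -168.0 - 13.856*I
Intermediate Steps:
X = -8*I*√3 ≈ -13.856*I
X + y*(-28) = -8*I*√3 + 6*(-28) = -8*I*√3 - 168 = -168 - 8*I*√3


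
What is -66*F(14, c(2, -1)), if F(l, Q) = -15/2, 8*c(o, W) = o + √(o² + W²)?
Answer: 495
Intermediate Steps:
c(o, W) = o/8 + √(W² + o²)/8 (c(o, W) = (o + √(o² + W²))/8 = (o + √(W² + o²))/8 = o/8 + √(W² + o²)/8)
F(l, Q) = -15/2 (F(l, Q) = -15*½ = -15/2)
-66*F(14, c(2, -1)) = -66*(-15/2) = 495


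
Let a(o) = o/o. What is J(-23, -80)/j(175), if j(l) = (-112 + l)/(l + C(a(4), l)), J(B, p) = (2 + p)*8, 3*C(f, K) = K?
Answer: -20800/9 ≈ -2311.1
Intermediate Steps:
a(o) = 1
C(f, K) = K/3
J(B, p) = 16 + 8*p
j(l) = 3*(-112 + l)/(4*l) (j(l) = (-112 + l)/(l + l/3) = (-112 + l)/((4*l/3)) = (-112 + l)*(3/(4*l)) = 3*(-112 + l)/(4*l))
J(-23, -80)/j(175) = (16 + 8*(-80))/(¾ - 84/175) = (16 - 640)/(¾ - 84*1/175) = -624/(¾ - 12/25) = -624/27/100 = -624*100/27 = -20800/9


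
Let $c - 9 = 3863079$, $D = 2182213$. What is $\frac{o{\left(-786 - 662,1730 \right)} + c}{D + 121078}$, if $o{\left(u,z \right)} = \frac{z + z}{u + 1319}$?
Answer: $\frac{498334892}{297124539} \approx 1.6772$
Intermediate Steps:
$o{\left(u,z \right)} = \frac{2 z}{1319 + u}$
$c = 3863088$ ($c = 9 + 3863079 = 3863088$)
$\frac{o{\left(-786 - 662,1730 \right)} + c}{D + 121078} = \frac{2 \cdot 1730 \frac{1}{1319 - 1448} + 3863088}{2182213 + 121078} = \frac{2 \cdot 1730 \frac{1}{1319 - 1448} + 3863088}{2303291} = \left(2 \cdot 1730 \frac{1}{-129} + 3863088\right) \frac{1}{2303291} = \left(2 \cdot 1730 \left(- \frac{1}{129}\right) + 3863088\right) \frac{1}{2303291} = \left(- \frac{3460}{129} + 3863088\right) \frac{1}{2303291} = \frac{498334892}{129} \cdot \frac{1}{2303291} = \frac{498334892}{297124539}$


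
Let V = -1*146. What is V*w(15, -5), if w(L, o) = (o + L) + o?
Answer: -730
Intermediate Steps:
w(L, o) = L + 2*o (w(L, o) = (L + o) + o = L + 2*o)
V = -146
V*w(15, -5) = -146*(15 + 2*(-5)) = -146*(15 - 10) = -146*5 = -730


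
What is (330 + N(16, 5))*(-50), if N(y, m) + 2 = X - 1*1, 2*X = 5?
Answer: -16475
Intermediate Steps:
X = 5/2 (X = (½)*5 = 5/2 ≈ 2.5000)
N(y, m) = -½ (N(y, m) = -2 + (5/2 - 1*1) = -2 + (5/2 - 1) = -2 + 3/2 = -½)
(330 + N(16, 5))*(-50) = (330 - ½)*(-50) = (659/2)*(-50) = -16475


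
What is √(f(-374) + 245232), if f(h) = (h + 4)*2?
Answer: 2*√61123 ≈ 494.46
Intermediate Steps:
f(h) = 8 + 2*h (f(h) = (4 + h)*2 = 8 + 2*h)
√(f(-374) + 245232) = √((8 + 2*(-374)) + 245232) = √((8 - 748) + 245232) = √(-740 + 245232) = √244492 = 2*√61123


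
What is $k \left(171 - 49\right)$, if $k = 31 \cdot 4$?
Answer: $15128$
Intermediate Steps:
$k = 124$
$k \left(171 - 49\right) = 124 \left(171 - 49\right) = 124 \cdot 122 = 15128$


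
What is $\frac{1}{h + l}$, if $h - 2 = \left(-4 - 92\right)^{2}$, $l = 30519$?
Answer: $\frac{1}{39737} \approx 2.5165 \cdot 10^{-5}$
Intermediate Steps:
$h = 9218$ ($h = 2 + \left(-4 - 92\right)^{2} = 2 + \left(-96\right)^{2} = 2 + 9216 = 9218$)
$\frac{1}{h + l} = \frac{1}{9218 + 30519} = \frac{1}{39737}$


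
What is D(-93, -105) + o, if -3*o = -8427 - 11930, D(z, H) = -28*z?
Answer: 28169/3 ≈ 9389.7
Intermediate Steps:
o = 20357/3 (o = -(-8427 - 11930)/3 = -⅓*(-20357) = 20357/3 ≈ 6785.7)
D(-93, -105) + o = -28*(-93) + 20357/3 = 2604 + 20357/3 = 28169/3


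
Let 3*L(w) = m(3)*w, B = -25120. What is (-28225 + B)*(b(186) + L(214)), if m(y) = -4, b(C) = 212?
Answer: 11735900/3 ≈ 3.9120e+6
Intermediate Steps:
L(w) = -4*w/3 (L(w) = (-4*w)/3 = -4*w/3)
(-28225 + B)*(b(186) + L(214)) = (-28225 - 25120)*(212 - 4/3*214) = -53345*(212 - 856/3) = -53345*(-220/3) = 11735900/3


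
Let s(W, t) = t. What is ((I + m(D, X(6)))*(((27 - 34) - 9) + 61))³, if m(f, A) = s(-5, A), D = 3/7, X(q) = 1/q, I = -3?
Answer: -16581375/8 ≈ -2.0727e+6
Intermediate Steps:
X(q) = 1/q
D = 3/7 (D = 3*(⅐) = 3/7 ≈ 0.42857)
m(f, A) = A
((I + m(D, X(6)))*(((27 - 34) - 9) + 61))³ = ((-3 + 1/6)*(((27 - 34) - 9) + 61))³ = ((-3 + ⅙)*((-7 - 9) + 61))³ = (-17*(-16 + 61)/6)³ = (-17/6*45)³ = (-255/2)³ = -16581375/8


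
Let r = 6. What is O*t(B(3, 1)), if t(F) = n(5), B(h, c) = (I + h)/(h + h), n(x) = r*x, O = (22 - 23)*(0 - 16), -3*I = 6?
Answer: 480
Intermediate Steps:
I = -2 (I = -⅓*6 = -2)
O = 16 (O = -1*(-16) = 16)
n(x) = 6*x
B(h, c) = (-2 + h)/(2*h) (B(h, c) = (-2 + h)/(h + h) = (-2 + h)/((2*h)) = (-2 + h)*(1/(2*h)) = (-2 + h)/(2*h))
t(F) = 30 (t(F) = 6*5 = 30)
O*t(B(3, 1)) = 16*30 = 480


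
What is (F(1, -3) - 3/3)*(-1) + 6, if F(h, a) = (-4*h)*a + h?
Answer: -6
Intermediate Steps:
F(h, a) = h - 4*a*h (F(h, a) = -4*a*h + h = h - 4*a*h)
(F(1, -3) - 3/3)*(-1) + 6 = (1*(1 - 4*(-3)) - 3/3)*(-1) + 6 = (1*(1 + 12) - 3*⅓)*(-1) + 6 = (1*13 - 1)*(-1) + 6 = (13 - 1)*(-1) + 6 = 12*(-1) + 6 = -12 + 6 = -6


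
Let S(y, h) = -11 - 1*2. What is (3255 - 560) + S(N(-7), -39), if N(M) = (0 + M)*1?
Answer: 2682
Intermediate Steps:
N(M) = M (N(M) = M*1 = M)
S(y, h) = -13 (S(y, h) = -11 - 2 = -13)
(3255 - 560) + S(N(-7), -39) = (3255 - 560) - 13 = 2695 - 13 = 2682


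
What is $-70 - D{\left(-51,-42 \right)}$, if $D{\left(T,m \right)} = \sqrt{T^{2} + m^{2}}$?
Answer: $-70 - 3 \sqrt{485} \approx -136.07$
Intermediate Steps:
$-70 - D{\left(-51,-42 \right)} = -70 - \sqrt{\left(-51\right)^{2} + \left(-42\right)^{2}} = -70 - \sqrt{2601 + 1764} = -70 - \sqrt{4365} = -70 - 3 \sqrt{485}$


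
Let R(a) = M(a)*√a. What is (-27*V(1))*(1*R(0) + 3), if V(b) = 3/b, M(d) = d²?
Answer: -243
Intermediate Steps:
R(a) = a^(5/2) (R(a) = a²*√a = a^(5/2))
(-27*V(1))*(1*R(0) + 3) = (-81/1)*(1*0^(5/2) + 3) = (-81)*(1*0 + 3) = (-27*3)*(0 + 3) = -81*3 = -243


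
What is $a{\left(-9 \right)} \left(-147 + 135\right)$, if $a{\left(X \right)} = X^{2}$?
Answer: $-972$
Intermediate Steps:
$a{\left(-9 \right)} \left(-147 + 135\right) = \left(-9\right)^{2} \left(-147 + 135\right) = 81 \left(-12\right) = -972$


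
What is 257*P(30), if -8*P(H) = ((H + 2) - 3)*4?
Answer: -7453/2 ≈ -3726.5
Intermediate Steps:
P(H) = ½ - H/2 (P(H) = -((H + 2) - 3)*4/8 = -((2 + H) - 3)*4/8 = -(-1 + H)*4/8 = -(-4 + 4*H)/8 = ½ - H/2)
257*P(30) = 257*(½ - ½*30) = 257*(½ - 15) = 257*(-29/2) = -7453/2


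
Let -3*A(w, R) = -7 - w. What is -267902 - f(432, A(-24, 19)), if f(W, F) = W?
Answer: -268334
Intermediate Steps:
A(w, R) = 7/3 + w/3 (A(w, R) = -(-7 - w)/3 = 7/3 + w/3)
-267902 - f(432, A(-24, 19)) = -267902 - 1*432 = -267902 - 432 = -268334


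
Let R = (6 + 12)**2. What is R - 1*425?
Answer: -101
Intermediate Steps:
R = 324 (R = 18**2 = 324)
R - 1*425 = 324 - 1*425 = 324 - 425 = -101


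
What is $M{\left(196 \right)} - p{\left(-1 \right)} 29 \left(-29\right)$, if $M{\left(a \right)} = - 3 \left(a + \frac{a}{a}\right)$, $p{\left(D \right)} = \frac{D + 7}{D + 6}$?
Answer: $\frac{2091}{5} \approx 418.2$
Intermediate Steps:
$p{\left(D \right)} = \frac{7 + D}{6 + D}$
$M{\left(a \right)} = -3 - 3 a$ ($M{\left(a \right)} = - 3 \left(a + 1\right) = - 3 \left(1 + a\right) = -3 - 3 a$)
$M{\left(196 \right)} - p{\left(-1 \right)} 29 \left(-29\right) = \left(-3 - 588\right) - \frac{7 - 1}{6 - 1} \cdot 29 \left(-29\right) = \left(-3 - 588\right) - \frac{1}{5} \cdot 6 \cdot 29 \left(-29\right) = -591 - \frac{1}{5} \cdot 6 \cdot 29 \left(-29\right) = -591 - \frac{6}{5} \cdot 29 \left(-29\right) = -591 - \frac{174}{5} \left(-29\right) = -591 - - \frac{5046}{5} = -591 + \frac{5046}{5} = \frac{2091}{5}$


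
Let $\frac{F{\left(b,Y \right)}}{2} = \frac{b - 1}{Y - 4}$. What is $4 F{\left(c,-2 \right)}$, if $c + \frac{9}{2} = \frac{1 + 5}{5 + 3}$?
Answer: $\frac{19}{3} \approx 6.3333$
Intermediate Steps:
$c = - \frac{15}{4}$ ($c = - \frac{9}{2} + \frac{1 + 5}{5 + 3} = - \frac{9}{2} + \frac{6}{8} = - \frac{9}{2} + 6 \cdot \frac{1}{8} = - \frac{9}{2} + \frac{3}{4} = - \frac{15}{4} \approx -3.75$)
$F{\left(b,Y \right)} = \frac{2 \left(-1 + b\right)}{-4 + Y}$ ($F{\left(b,Y \right)} = 2 \frac{b - 1}{Y - 4} = 2 \frac{-1 + b}{-4 + Y} = \frac{2 \left(-1 + b\right)}{-4 + Y}$)
$4 F{\left(c,-2 \right)} = 4 \frac{2 \left(-1 - \frac{15}{4}\right)}{-4 - 2} = 4 \cdot 2 \frac{1}{-6} \left(- \frac{19}{4}\right) = 4 \cdot 2 \left(- \frac{1}{6}\right) \left(- \frac{19}{4}\right) = 4 \cdot \frac{19}{12} = \frac{19}{3}$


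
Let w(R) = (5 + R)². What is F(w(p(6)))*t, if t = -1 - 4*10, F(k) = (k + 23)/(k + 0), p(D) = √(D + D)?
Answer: -41820/169 + 18860*√3/169 ≈ -54.163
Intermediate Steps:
p(D) = √2*√D (p(D) = √(2*D) = √2*√D)
F(k) = (23 + k)/k
t = -41 (t = -1 - 40 = -41)
F(w(p(6)))*t = ((23 + (5 + √2*√6)²)/((5 + √2*√6)²))*(-41) = ((23 + (5 + 2*√3)²)/((5 + 2*√3)²))*(-41) = ((23 + (5 + 2*√3)²)/(5 + 2*√3)²)*(-41) = -41*(23 + (5 + 2*√3)²)/(5 + 2*√3)²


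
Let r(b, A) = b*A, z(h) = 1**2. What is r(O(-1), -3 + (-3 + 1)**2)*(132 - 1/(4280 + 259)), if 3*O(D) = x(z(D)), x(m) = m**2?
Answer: 599147/13617 ≈ 44.000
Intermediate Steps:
z(h) = 1
O(D) = 1/3 (O(D) = (1/3)*1**2 = (1/3)*1 = 1/3)
r(b, A) = A*b
r(O(-1), -3 + (-3 + 1)**2)*(132 - 1/(4280 + 259)) = ((-3 + (-3 + 1)**2)*(1/3))*(132 - 1/(4280 + 259)) = ((-3 + (-2)**2)*(1/3))*(132 - 1/4539) = ((-3 + 4)*(1/3))*(132 - 1*1/4539) = (1*(1/3))*(132 - 1/4539) = (1/3)*(599147/4539) = 599147/13617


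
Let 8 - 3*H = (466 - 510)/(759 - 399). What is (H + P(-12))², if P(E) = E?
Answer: 6295081/72900 ≈ 86.352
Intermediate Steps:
H = 731/270 (H = 8/3 - (466 - 510)/(3*(759 - 399)) = 8/3 - (-44)/(3*360) = 8/3 - ⅓*(-11/90) = 8/3 + 11/270 = 731/270 ≈ 2.7074)
(H + P(-12))² = (731/270 - 12)² = (-2509/270)² = 6295081/72900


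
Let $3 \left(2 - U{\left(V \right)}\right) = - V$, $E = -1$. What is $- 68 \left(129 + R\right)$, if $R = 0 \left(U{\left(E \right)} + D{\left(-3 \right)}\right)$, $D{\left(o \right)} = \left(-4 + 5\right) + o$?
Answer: $-8772$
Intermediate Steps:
$D{\left(o \right)} = 1 + o$
$U{\left(V \right)} = 2 + \frac{V}{3}$ ($U{\left(V \right)} = 2 - \frac{\left(-1\right) V}{3} = 2 + \frac{V}{3}$)
$R = 0$ ($R = 0 \left(\left(2 + \frac{1}{3} \left(-1\right)\right) + \left(1 - 3\right)\right) = 0 \left(\left(2 - \frac{1}{3}\right) - 2\right) = 0 \left(\frac{5}{3} - 2\right) = 0 \left(- \frac{1}{3}\right) = 0$)
$- 68 \left(129 + R\right) = - 68 \left(129 + 0\right) = \left(-68\right) 129 = -8772$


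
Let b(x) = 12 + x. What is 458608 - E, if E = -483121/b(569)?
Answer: 266934369/581 ≈ 4.5944e+5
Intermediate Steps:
E = -483121/581 (E = -483121/(12 + 569) = -483121/581 ≈ -831.53)
458608 - E = 458608 - 1*(-483121/581) = 458608 + 483121/581 = 266934369/581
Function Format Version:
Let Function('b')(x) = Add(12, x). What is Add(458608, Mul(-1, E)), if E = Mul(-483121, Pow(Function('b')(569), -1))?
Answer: Rational(266934369, 581) ≈ 4.5944e+5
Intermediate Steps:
E = Rational(-483121, 581) (E = Mul(-483121, Pow(Add(12, 569), -1)) = Mul(-483121, Pow(581, -1)) = Mul(-483121, Rational(1, 581)) = Rational(-483121, 581) ≈ -831.53)
Add(458608, Mul(-1, E)) = Add(458608, Mul(-1, Rational(-483121, 581))) = Add(458608, Rational(483121, 581)) = Rational(266934369, 581)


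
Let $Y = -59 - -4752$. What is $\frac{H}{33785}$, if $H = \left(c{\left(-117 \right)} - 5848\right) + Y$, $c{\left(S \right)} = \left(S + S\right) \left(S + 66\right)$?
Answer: $\frac{10779}{33785} \approx 0.31905$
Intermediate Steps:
$c{\left(S \right)} = 2 S \left(66 + S\right)$
$Y = 4693$ ($Y = -59 + 4752 = 4693$)
$H = 10779$ ($H = \left(2 \left(-117\right) \left(66 - 117\right) - 5848\right) + 4693 = \left(2 \left(-117\right) \left(-51\right) - 5848\right) + 4693 = \left(11934 - 5848\right) + 4693 = 6086 + 4693 = 10779$)
$\frac{H}{33785} = \frac{10779}{33785}$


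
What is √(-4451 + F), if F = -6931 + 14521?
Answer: √3139 ≈ 56.027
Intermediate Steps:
F = 7590
√(-4451 + F) = √(-4451 + 7590) = √3139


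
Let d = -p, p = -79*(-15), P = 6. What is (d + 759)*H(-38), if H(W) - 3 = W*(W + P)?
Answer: -519294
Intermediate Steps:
p = 1185
H(W) = 3 + W*(6 + W) (H(W) = 3 + W*(W + 6) = 3 + W*(6 + W))
d = -1185 (d = -1*1185 = -1185)
(d + 759)*H(-38) = (-1185 + 759)*(3 + (-38)² + 6*(-38)) = -426*(3 + 1444 - 228) = -426*1219 = -519294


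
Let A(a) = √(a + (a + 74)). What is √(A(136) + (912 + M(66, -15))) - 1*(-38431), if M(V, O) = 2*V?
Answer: 38431 + √(1044 + √346) ≈ 38464.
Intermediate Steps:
A(a) = √(74 + 2*a) (A(a) = √(a + (74 + a)) = √(74 + 2*a))
√(A(136) + (912 + M(66, -15))) - 1*(-38431) = √(√(74 + 2*136) + (912 + 2*66)) - 1*(-38431) = √(√(74 + 272) + (912 + 132)) + 38431 = √(√346 + 1044) + 38431 = √(1044 + √346) + 38431 = 38431 + √(1044 + √346)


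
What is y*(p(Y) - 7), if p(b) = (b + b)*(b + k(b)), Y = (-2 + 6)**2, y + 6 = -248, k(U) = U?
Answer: -258318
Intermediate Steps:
y = -254 (y = -6 - 248 = -254)
Y = 16 (Y = 4**2 = 16)
p(b) = 4*b**2 (p(b) = (b + b)*(b + b) = (2*b)*(2*b) = 4*b**2)
y*(p(Y) - 7) = -254*(4*16**2 - 7) = -254*(4*256 - 7) = -254*(1024 - 7) = -254*1017 = -258318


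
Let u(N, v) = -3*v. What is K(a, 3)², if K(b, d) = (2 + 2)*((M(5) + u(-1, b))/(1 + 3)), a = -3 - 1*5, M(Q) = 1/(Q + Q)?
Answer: 58081/100 ≈ 580.81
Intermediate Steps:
M(Q) = 1/(2*Q)
a = -8 (a = -3 - 5 = -8)
K(b, d) = ⅒ - 3*b (K(b, d) = (2 + 2)*(((½)/5 - 3*b)/(1 + 3)) = 4*(((½)*(⅕) - 3*b)/4) = 4*((⅒ - 3*b)*(¼)) = 4*(1/40 - 3*b/4) = ⅒ - 3*b)
K(a, 3)² = (⅒ - 3*(-8))² = (⅒ + 24)² = (241/10)² = 58081/100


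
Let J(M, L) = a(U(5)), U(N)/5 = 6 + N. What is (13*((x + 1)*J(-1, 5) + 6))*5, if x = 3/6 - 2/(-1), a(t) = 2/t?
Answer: 4381/11 ≈ 398.27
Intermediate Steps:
U(N) = 30 + 5*N (U(N) = 5*(6 + N) = 30 + 5*N)
J(M, L) = 2/55 (J(M, L) = 2/(30 + 5*5) = 2/(30 + 25) = 2/55)
x = 5/2 (x = 3*(⅙) - 2*(-1) = ½ + 2 = 5/2 ≈ 2.5000)
(13*((x + 1)*J(-1, 5) + 6))*5 = (13*((5/2 + 1)*(2/55) + 6))*5 = (13*((7/2)*(2/55) + 6))*5 = (13*(7/55 + 6))*5 = (13*(337/55))*5 = (4381/55)*5 = 4381/11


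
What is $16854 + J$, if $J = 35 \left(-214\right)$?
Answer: $9364$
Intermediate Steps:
$J = -7490$
$16854 + J = 16854 - 7490 = 9364$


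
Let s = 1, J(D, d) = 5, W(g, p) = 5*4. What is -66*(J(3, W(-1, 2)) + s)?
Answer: -396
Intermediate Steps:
W(g, p) = 20
-66*(J(3, W(-1, 2)) + s) = -66*(5 + 1) = -66*6 = -396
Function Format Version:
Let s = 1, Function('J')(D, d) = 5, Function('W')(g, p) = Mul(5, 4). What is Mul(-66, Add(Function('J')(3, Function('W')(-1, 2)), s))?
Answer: -396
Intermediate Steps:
Function('W')(g, p) = 20
Mul(-66, Add(Function('J')(3, Function('W')(-1, 2)), s)) = Mul(-66, Add(5, 1)) = Mul(-66, 6) = -396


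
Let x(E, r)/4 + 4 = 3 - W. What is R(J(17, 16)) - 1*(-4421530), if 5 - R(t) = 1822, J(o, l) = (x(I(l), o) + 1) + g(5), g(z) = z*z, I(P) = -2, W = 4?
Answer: 4419713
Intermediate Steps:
g(z) = z²
x(E, r) = -20 (x(E, r) = -16 + 4*(3 - 1*4) = -16 + 4*(3 - 4) = -16 + 4*(-1) = -16 - 4 = -20)
J(o, l) = 6 (J(o, l) = (-20 + 1) + 5² = -19 + 25 = 6)
R(t) = -1817 (R(t) = 5 - 1*1822 = 5 - 1822 = -1817)
R(J(17, 16)) - 1*(-4421530) = -1817 - 1*(-4421530) = -1817 + 4421530 = 4419713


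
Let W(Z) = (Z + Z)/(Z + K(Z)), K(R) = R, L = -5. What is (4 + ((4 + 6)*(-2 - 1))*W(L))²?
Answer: 676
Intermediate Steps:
W(Z) = 1 (W(Z) = (Z + Z)/(Z + Z) = (2*Z)/((2*Z)) = (2*Z)*(1/(2*Z)) = 1)
(4 + ((4 + 6)*(-2 - 1))*W(L))² = (4 + ((4 + 6)*(-2 - 1))*1)² = (4 + (10*(-3))*1)² = (4 - 30*1)² = (4 - 30)² = (-26)² = 676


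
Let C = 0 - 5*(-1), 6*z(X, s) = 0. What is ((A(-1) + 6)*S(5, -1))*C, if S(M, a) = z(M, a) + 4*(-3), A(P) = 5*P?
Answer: -60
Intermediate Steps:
z(X, s) = 0 (z(X, s) = (⅙)*0 = 0)
C = 5 (C = 0 + 5 = 5)
S(M, a) = -12 (S(M, a) = 0 + 4*(-3) = 0 - 12 = -12)
((A(-1) + 6)*S(5, -1))*C = ((5*(-1) + 6)*(-12))*5 = ((-5 + 6)*(-12))*5 = (1*(-12))*5 = -12*5 = -60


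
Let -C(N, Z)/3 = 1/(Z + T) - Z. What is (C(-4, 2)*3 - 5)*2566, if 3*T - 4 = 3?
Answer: 364372/13 ≈ 28029.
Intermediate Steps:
T = 7/3 (T = 4/3 + (⅓)*3 = 4/3 + 1 = 7/3 ≈ 2.3333)
C(N, Z) = -3/(7/3 + Z) + 3*Z (C(N, Z) = -3*(1/(Z + 7/3) - Z) = -3*(1/(7/3 + Z) - Z) = -3/(7/3 + Z) + 3*Z)
(C(-4, 2)*3 - 5)*2566 = ((3*(-3 + 3*2² + 7*2)/(7 + 3*2))*3 - 5)*2566 = ((3*(-3 + 3*4 + 14)/(7 + 6))*3 - 5)*2566 = ((3*(-3 + 12 + 14)/13)*3 - 5)*2566 = ((3*(1/13)*23)*3 - 5)*2566 = ((69/13)*3 - 5)*2566 = (207/13 - 5)*2566 = (142/13)*2566 = 364372/13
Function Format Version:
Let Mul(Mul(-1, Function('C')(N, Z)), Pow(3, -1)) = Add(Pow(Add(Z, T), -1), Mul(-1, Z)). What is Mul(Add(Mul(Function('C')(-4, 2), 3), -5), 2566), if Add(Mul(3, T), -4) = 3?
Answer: Rational(364372, 13) ≈ 28029.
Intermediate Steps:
T = Rational(7, 3) (T = Add(Rational(4, 3), Mul(Rational(1, 3), 3)) = Add(Rational(4, 3), 1) = Rational(7, 3) ≈ 2.3333)
Function('C')(N, Z) = Add(Mul(-3, Pow(Add(Rational(7, 3), Z), -1)), Mul(3, Z)) (Function('C')(N, Z) = Mul(-3, Add(Pow(Add(Z, Rational(7, 3)), -1), Mul(-1, Z))) = Mul(-3, Add(Pow(Add(Rational(7, 3), Z), -1), Mul(-1, Z))) = Add(Mul(-3, Pow(Add(Rational(7, 3), Z), -1)), Mul(3, Z)))
Mul(Add(Mul(Function('C')(-4, 2), 3), -5), 2566) = Mul(Add(Mul(Mul(3, Pow(Add(7, Mul(3, 2)), -1), Add(-3, Mul(3, Pow(2, 2)), Mul(7, 2))), 3), -5), 2566) = Mul(Add(Mul(Mul(3, Pow(Add(7, 6), -1), Add(-3, Mul(3, 4), 14)), 3), -5), 2566) = Mul(Add(Mul(Mul(3, Pow(13, -1), Add(-3, 12, 14)), 3), -5), 2566) = Mul(Add(Mul(Mul(3, Rational(1, 13), 23), 3), -5), 2566) = Mul(Add(Mul(Rational(69, 13), 3), -5), 2566) = Mul(Add(Rational(207, 13), -5), 2566) = Mul(Rational(142, 13), 2566) = Rational(364372, 13)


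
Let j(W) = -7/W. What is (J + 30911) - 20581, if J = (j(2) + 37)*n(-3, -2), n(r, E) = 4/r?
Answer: 30856/3 ≈ 10285.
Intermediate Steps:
J = -134/3 (J = (-7/2 + 37)*(4/(-3)) = (-7*½ + 37)*(4*(-⅓)) = (-7/2 + 37)*(-4/3) = (67/2)*(-4/3) = -134/3 ≈ -44.667)
(J + 30911) - 20581 = (-134/3 + 30911) - 20581 = 92599/3 - 20581 = 30856/3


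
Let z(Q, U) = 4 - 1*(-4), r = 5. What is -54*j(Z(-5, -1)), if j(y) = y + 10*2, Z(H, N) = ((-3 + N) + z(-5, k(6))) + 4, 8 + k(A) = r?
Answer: -1512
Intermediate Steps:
k(A) = -3 (k(A) = -8 + 5 = -3)
z(Q, U) = 8 (z(Q, U) = 4 + 4 = 8)
Z(H, N) = 9 + N (Z(H, N) = ((-3 + N) + 8) + 4 = (5 + N) + 4 = 9 + N)
j(y) = 20 + y (j(y) = y + 20 = 20 + y)
-54*j(Z(-5, -1)) = -54*(20 + (9 - 1)) = -54*(20 + 8) = -54*28 = -1512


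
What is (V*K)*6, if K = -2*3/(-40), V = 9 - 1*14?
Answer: -9/2 ≈ -4.5000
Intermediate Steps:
V = -5 (V = 9 - 14 = -5)
K = 3/20 (K = -6*(-1/40) = 3/20 ≈ 0.15000)
(V*K)*6 = -5*3/20*6 = -3/4*6 = -9/2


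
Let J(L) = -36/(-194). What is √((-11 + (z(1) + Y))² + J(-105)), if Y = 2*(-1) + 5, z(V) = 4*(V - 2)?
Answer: 3*√150738/97 ≈ 12.008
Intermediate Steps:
z(V) = -8 + 4*V (z(V) = 4*(-2 + V) = -8 + 4*V)
J(L) = 18/97 (J(L) = -36*(-1/194) = 18/97)
Y = 3 (Y = -2 + 5 = 3)
√((-11 + (z(1) + Y))² + J(-105)) = √((-11 + ((-8 + 4*1) + 3))² + 18/97) = √((-11 + ((-8 + 4) + 3))² + 18/97) = √((-11 + (-4 + 3))² + 18/97) = √((-11 - 1)² + 18/97) = √((-12)² + 18/97) = √(144 + 18/97) = √(13986/97) = 3*√150738/97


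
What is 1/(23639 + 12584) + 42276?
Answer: 1531363549/36223 ≈ 42276.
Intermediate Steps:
1/(23639 + 12584) + 42276 = 1/36223 + 42276 = 1531363549/36223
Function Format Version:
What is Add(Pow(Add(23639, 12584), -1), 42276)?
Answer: Rational(1531363549, 36223) ≈ 42276.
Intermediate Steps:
Add(Pow(Add(23639, 12584), -1), 42276) = Add(Pow(36223, -1), 42276) = Add(Rational(1, 36223), 42276) = Rational(1531363549, 36223)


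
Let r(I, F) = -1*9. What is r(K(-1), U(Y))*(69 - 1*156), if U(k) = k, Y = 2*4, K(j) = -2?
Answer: 783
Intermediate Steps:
Y = 8
r(I, F) = -9
r(K(-1), U(Y))*(69 - 1*156) = -9*(69 - 1*156) = -9*(69 - 156) = -9*(-87) = 783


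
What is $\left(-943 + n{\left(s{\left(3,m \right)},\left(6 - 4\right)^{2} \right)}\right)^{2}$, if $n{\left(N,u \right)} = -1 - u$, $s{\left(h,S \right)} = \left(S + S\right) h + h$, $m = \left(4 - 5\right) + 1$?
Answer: $898704$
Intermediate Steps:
$m = 0$ ($m = -1 + 1 = 0$)
$s{\left(h,S \right)} = h + 2 S h$ ($s{\left(h,S \right)} = 2 S h + h = h + 2 S h$)
$\left(-943 + n{\left(s{\left(3,m \right)},\left(6 - 4\right)^{2} \right)}\right)^{2} = \left(-943 - \left(1 + \left(6 - 4\right)^{2}\right)\right)^{2} = \left(-943 - 5\right)^{2} = \left(-948\right)^{2} = 898704$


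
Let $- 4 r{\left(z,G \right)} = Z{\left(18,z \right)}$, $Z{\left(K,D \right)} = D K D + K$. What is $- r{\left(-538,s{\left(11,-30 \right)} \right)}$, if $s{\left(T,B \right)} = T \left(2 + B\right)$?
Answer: $\frac{2605005}{2} \approx 1.3025 \cdot 10^{6}$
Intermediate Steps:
$Z{\left(K,D \right)} = K + K D^{2}$ ($Z{\left(K,D \right)} = K D^{2} + K = K + K D^{2}$)
$r{\left(z,G \right)} = - \frac{9}{2} - \frac{9 z^{2}}{2}$ ($r{\left(z,G \right)} = - \frac{18 \left(1 + z^{2}\right)}{4} = - \frac{18 + 18 z^{2}}{4} = - \frac{9}{2} - \frac{9 z^{2}}{2}$)
$- r{\left(-538,s{\left(11,-30 \right)} \right)} = - (- \frac{9}{2} - \frac{9 \left(-538\right)^{2}}{2}) = - (- \frac{9}{2} - 1302498) = \left(-1\right) \left(- \frac{2605005}{2}\right) = \frac{2605005}{2}$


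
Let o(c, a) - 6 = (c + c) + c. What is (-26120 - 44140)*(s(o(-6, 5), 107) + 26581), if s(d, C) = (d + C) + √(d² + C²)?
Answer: -1874255760 - 70260*√11593 ≈ -1.8818e+9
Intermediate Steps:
o(c, a) = 6 + 3*c (o(c, a) = 6 + ((c + c) + c) = 6 + (2*c + c) = 6 + 3*c)
s(d, C) = C + d + √(C² + d²) (s(d, C) = (C + d) + √(C² + d²) = C + d + √(C² + d²))
(-26120 - 44140)*(s(o(-6, 5), 107) + 26581) = (-26120 - 44140)*((107 + (6 + 3*(-6)) + √(107² + (6 + 3*(-6))²)) + 26581) = -70260*((107 + (6 - 18) + √(11449 + (6 - 18)²)) + 26581) = -70260*((107 - 12 + √(11449 + (-12)²)) + 26581) = -70260*((107 - 12 + √(11449 + 144)) + 26581) = -70260*((107 - 12 + √11593) + 26581) = -70260*((95 + √11593) + 26581) = -70260*(26676 + √11593) = -1874255760 - 70260*√11593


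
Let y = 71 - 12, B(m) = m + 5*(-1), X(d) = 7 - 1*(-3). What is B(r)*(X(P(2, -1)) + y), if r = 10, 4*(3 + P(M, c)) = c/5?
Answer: 345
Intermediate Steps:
P(M, c) = -3 + c/20 (P(M, c) = -3 + (c/5)/4 = -3 + c/20)
X(d) = 10 (X(d) = 7 + 3 = 10)
B(m) = -5 + m (B(m) = m - 5 = -5 + m)
y = 59
B(r)*(X(P(2, -1)) + y) = (-5 + 10)*(10 + 59) = 5*69 = 345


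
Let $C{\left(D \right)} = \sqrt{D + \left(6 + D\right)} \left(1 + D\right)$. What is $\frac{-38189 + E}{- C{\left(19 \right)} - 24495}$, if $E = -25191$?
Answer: $\frac{62099724}{23999497} - \frac{101408 \sqrt{11}}{23999497} \approx 2.5735$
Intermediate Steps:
$C{\left(D \right)} = \sqrt{6 + 2 D} \left(1 + D\right)$
$\frac{-38189 + E}{- C{\left(19 \right)} - 24495} = \frac{-38189 - 25191}{- \sqrt{6 + 2 \cdot 19} \left(1 + 19\right) - 24495} = - \frac{63380}{- \sqrt{6 + 38} \cdot 20 - 24495} = - \frac{63380}{- \sqrt{44} \cdot 20 - 24495} = - \frac{63380}{- 2 \sqrt{11} \cdot 20 - 24495} = - \frac{63380}{- 40 \sqrt{11} - 24495} = - \frac{63380}{-24495 - 40 \sqrt{11}}$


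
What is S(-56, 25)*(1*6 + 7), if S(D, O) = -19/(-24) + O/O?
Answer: 559/24 ≈ 23.292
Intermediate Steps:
S(D, O) = 43/24 (S(D, O) = -19*(-1/24) + 1 = 19/24 + 1 = 43/24)
S(-56, 25)*(1*6 + 7) = 43*(1*6 + 7)/24 = 43*(6 + 7)/24 = (43/24)*13 = 559/24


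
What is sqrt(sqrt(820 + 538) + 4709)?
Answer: sqrt(4709 + sqrt(1358)) ≈ 68.890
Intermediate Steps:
sqrt(sqrt(820 + 538) + 4709) = sqrt(sqrt(1358) + 4709) = sqrt(4709 + sqrt(1358))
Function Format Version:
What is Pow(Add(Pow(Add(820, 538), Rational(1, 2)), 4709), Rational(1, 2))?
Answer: Pow(Add(4709, Pow(1358, Rational(1, 2))), Rational(1, 2)) ≈ 68.890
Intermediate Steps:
Pow(Add(Pow(Add(820, 538), Rational(1, 2)), 4709), Rational(1, 2)) = Pow(Add(Pow(1358, Rational(1, 2)), 4709), Rational(1, 2)) = Pow(Add(4709, Pow(1358, Rational(1, 2))), Rational(1, 2))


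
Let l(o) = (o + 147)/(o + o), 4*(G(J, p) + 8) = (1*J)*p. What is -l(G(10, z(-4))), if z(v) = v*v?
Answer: -179/64 ≈ -2.7969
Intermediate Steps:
z(v) = v²
G(J, p) = -8 + J*p/4 (G(J, p) = -8 + ((1*J)*p)/4 = -8 + (J*p)/4 = -8 + J*p/4)
l(o) = (147 + o)/(2*o) (l(o) = (147 + o)/((2*o)) = (147 + o)*(1/(2*o)) = (147 + o)/(2*o))
-l(G(10, z(-4))) = -(147 + (-8 + (¼)*10*(-4)²))/(2*(-8 + (¼)*10*(-4)²)) = -(147 + (-8 + (¼)*10*16))/(2*(-8 + (¼)*10*16)) = -(147 + (-8 + 40))/(2*(-8 + 40)) = -(147 + 32)/(2*32) = -179/(2*32) = -1*179/64 = -179/64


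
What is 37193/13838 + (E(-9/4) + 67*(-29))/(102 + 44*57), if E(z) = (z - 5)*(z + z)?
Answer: 9743167/4981680 ≈ 1.9558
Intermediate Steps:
E(z) = 2*z*(-5 + z) (E(z) = (-5 + z)*(2*z) = 2*z*(-5 + z))
37193/13838 + (E(-9/4) + 67*(-29))/(102 + 44*57) = 37193/13838 + (2*(-9/4)*(-5 - 9/4) + 67*(-29))/(102 + 44*57) = 37193*(1/13838) + (2*(-9*¼)*(-5 - 9*¼) - 1943)/(102 + 2508) = 37193/13838 + (2*(-9/4)*(-5 - 9/4) - 1943)/2610 = 37193/13838 + (2*(-9/4)*(-29/4) - 1943)*(1/2610) = 37193/13838 + (261/8 - 1943)*(1/2610) = 37193/13838 - 15283/8*1/2610 = 37193/13838 - 527/720 = 9743167/4981680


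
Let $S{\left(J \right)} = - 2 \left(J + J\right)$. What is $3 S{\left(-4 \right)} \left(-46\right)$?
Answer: $-2208$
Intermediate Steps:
$S{\left(J \right)} = - 4 J$ ($S{\left(J \right)} = - 2 \cdot 2 J = - 4 J$)
$3 S{\left(-4 \right)} \left(-46\right) = 3 \left(\left(-4\right) \left(-4\right)\right) \left(-46\right) = 3 \cdot 16 \left(-46\right) = 48 \left(-46\right) = -2208$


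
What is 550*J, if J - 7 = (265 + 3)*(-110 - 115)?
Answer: -33161150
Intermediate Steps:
J = -60293 (J = 7 + (265 + 3)*(-110 - 115) = 7 + 268*(-225) = 7 - 60300 = -60293)
550*J = 550*(-60293) = -33161150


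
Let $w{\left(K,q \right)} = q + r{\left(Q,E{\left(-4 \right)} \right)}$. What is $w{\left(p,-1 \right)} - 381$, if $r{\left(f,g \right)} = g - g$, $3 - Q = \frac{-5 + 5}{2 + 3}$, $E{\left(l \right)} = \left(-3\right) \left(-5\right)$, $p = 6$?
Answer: $-382$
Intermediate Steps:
$E{\left(l \right)} = 15$
$Q = 3$ ($Q = 3 - \frac{-5 + 5}{2 + 3} = 3 - \frac{0}{5} = 3 - 0 \cdot \frac{1}{5} = 3 - 0 = 3 + 0 = 3$)
$r{\left(f,g \right)} = 0$
$w{\left(K,q \right)} = q$ ($w{\left(K,q \right)} = q + 0 = q$)
$w{\left(p,-1 \right)} - 381 = -1 - 381 = -382$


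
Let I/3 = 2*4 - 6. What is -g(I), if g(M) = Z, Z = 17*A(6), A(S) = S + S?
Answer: -204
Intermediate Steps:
A(S) = 2*S
I = 6 (I = 3*(2*4 - 6) = 3*(8 - 6) = 3*2 = 6)
Z = 204 (Z = 17*(2*6) = 17*12 = 204)
g(M) = 204
-g(I) = -1*204 = -204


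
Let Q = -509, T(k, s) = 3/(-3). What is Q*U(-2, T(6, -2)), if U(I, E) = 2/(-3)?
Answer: 1018/3 ≈ 339.33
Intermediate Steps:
T(k, s) = -1 (T(k, s) = 3*(-⅓) = -1)
U(I, E) = -⅔ (U(I, E) = 2*(-⅓) = -⅔)
Q*U(-2, T(6, -2)) = -509*(-⅔) = 1018/3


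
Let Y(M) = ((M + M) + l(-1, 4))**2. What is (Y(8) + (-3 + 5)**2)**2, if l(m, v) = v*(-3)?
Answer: 400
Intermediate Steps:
l(m, v) = -3*v
Y(M) = (-12 + 2*M)**2 (Y(M) = ((M + M) - 3*4)**2 = (2*M - 12)**2 = (-12 + 2*M)**2)
(Y(8) + (-3 + 5)**2)**2 = (4*(-6 + 8)**2 + (-3 + 5)**2)**2 = (4*2**2 + 2**2)**2 = (4*4 + 4)**2 = (16 + 4)**2 = 20**2 = 400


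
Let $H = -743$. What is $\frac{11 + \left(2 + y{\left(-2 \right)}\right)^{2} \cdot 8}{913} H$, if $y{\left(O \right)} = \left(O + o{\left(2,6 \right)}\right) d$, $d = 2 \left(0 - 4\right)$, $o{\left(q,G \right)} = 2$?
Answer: $- \frac{31949}{913} \approx -34.993$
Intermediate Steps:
$d = -8$ ($d = 2 \left(-4\right) = -8$)
$y{\left(O \right)} = -16 - 8 O$ ($y{\left(O \right)} = \left(O + 2\right) \left(-8\right) = \left(2 + O\right) \left(-8\right) = -16 - 8 O$)
$\frac{11 + \left(2 + y{\left(-2 \right)}\right)^{2} \cdot 8}{913} H = \frac{11 + \left(2 - 0\right)^{2} \cdot 8}{913} \left(-743\right) = \left(11 + \left(2 + \left(-16 + 16\right)\right)^{2} \cdot 8\right) \frac{1}{913} \left(-743\right) = \left(11 + \left(2 + 0\right)^{2} \cdot 8\right) \frac{1}{913} \left(-743\right) = \left(11 + 2^{2} \cdot 8\right) \frac{1}{913} \left(-743\right) = \left(11 + 4 \cdot 8\right) \frac{1}{913} \left(-743\right) = \left(11 + 32\right) \frac{1}{913} \left(-743\right) = 43 \cdot \frac{1}{913} \left(-743\right) = \frac{43}{913} \left(-743\right) = - \frac{31949}{913}$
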